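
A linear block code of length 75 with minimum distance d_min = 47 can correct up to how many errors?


Correction capability = floor((d-1)/2) = floor((47-1)/2) = 23

23 errors


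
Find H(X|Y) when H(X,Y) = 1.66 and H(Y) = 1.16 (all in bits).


H(X|Y) = H(X,Y) - H(Y) = 1.66 - 1.16 = 0.5

0.5 bits


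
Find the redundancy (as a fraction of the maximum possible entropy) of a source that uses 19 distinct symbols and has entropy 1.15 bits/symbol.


H_max = log2(K) = log2(19) = 4.2479 bits/symbol. Redundancy = 1 - H/H_max = 1 - 1.15/4.2479 = 1 - 0.2707 = 0.7293

0.7293


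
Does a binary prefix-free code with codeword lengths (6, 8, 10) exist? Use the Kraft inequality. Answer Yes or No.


Kraft sum = sum(2^(-l_i)) = 0.0205, need <= 1. Result: satisfied (a binary prefix-free code with these lengths exists)

Yes


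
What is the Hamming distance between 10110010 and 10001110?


Count differing positions: . . ^ ^ ^ ^ . . = 4 differences

4


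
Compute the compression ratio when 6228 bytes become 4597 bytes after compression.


Ratio = original / compressed = 6228 / 4597 = 1.3548

1.3548


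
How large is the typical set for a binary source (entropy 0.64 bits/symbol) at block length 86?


log2|A_typical| = nH = 86 * 0.64 = 55.04, so |A_typical| ~ 2^55.04 = 3.704e+16

3.704e+16


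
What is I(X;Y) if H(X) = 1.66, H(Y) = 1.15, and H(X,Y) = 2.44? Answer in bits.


I(X;Y) = H(X) + H(Y) - H(X,Y) = 1.66 + 1.15 - 2.44 = 0.37

0.37 bits


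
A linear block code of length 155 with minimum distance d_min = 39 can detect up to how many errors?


Detection capability = d_min - 1 = 39 - 1 = 38

38 errors


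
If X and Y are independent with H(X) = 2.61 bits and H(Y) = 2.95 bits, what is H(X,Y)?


For independent variables, H(X,Y) = H(X) + H(Y) = 2.61 + 2.95 = 5.56

5.56 bits


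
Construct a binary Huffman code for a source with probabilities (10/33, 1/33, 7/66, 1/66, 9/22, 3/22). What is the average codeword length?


Huffman construction (repeatedly merge the two least-probable nodes; each merge adds 1 bit to every symbol beneath it): 1/66 + 1/33 = 1/22; 1/22 + 7/66 = 5/33; 3/22 + 5/33 = 19/66; 19/66 + 10/33 = 13/22; 9/22 + 13/22 = 1. Resulting codeword lengths (in the order the probabilities were given): (2, 5, 4, 5, 1, 3). L_avg = sum(p_i * l_i) = 10/33*2 + 1/33*5 + 7/66*4 + 1/66*5 + 9/22*1 + 3/22*3 = 137/66 = 2.0758

2.0758 bits


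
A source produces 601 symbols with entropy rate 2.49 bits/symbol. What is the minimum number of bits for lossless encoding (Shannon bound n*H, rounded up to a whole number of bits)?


Minimum bits >= n * H = 601 * 2.49 = 1496.49, rounded up to a whole number of bits = 1497

1497 bits


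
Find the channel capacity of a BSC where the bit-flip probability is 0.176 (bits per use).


H(p) = -p*log2(p) - (1-p)*log2(1-p) = -0.176*log2(0.176) - 0.824*log2(0.824) = 0.441118 + 0.230130 = 0.6712. C = 1 - H(p) = 1 - 0.6712 = 0.3288

0.3288 bits


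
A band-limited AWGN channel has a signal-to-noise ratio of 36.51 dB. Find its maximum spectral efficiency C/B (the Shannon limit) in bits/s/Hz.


SNR_linear = 10^(36.51/10) = 4477.133; C/B = log2(1 + SNR_linear) = log2(1 + 4477.133) = 12.1287

12.1287 bits/s/Hz


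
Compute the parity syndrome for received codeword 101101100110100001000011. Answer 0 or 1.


Syndrome = XOR of all bits = 1 XOR 0 XOR 1 XOR 1 XOR 0 XOR 1 XOR 1 XOR 0 XOR 0 XOR 1 XOR 1 XOR 0 XOR 1 XOR 0 XOR 0 XOR 0 XOR 0 XOR 1 XOR 0 XOR 0 XOR 0 XOR 0 XOR 1 XOR 1 = 1

1


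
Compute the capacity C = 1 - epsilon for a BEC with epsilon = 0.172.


C = 1 - epsilon = 1 - 0.172 = 0.828

0.828 bits


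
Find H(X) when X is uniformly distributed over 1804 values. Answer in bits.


H = log2(n) = log2(1804) = 10.817

10.817 bits


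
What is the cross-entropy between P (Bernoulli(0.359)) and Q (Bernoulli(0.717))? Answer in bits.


H(P,Q) = -p*log2(q) - (1-p)*log2(1-q). -0.359*log2(0.717) = 0.172304; -0.641*log2(0.283) = 1.167342. H(P,Q) = 0.172304 + 1.167342 = 1.3396

1.3396 bits


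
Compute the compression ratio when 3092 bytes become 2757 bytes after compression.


Ratio = original / compressed = 3092 / 2757 = 1.1215

1.1215


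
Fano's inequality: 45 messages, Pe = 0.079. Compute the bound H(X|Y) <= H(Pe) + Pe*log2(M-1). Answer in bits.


H(Pe) = -Pe*log2(Pe) - (1-Pe)*log2(1-Pe) = -0.079*log2(0.079) - 0.921*log2(0.921) = 0.289298 + 0.109348 = 0.3986. Pe*log2(M-1) = 0.079*log2(44) = 0.431295. Bound = H(Pe) + Pe*log2(M-1) = 0.289298 + 0.109348 + 0.431295 = 0.8299

0.8299 bits


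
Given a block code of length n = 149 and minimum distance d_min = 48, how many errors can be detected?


Detection capability = d_min - 1 = 48 - 1 = 47

47 errors


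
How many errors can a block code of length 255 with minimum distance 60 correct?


Correction capability = floor((d-1)/2) = floor((60-1)/2) = 29

29 errors


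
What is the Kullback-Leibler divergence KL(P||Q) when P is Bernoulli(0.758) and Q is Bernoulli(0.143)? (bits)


KL = p*log2(p/q) + (1-p)*log2((1-p)/(1-q)) = 0.758*log2(0.758/0.143) + 0.242*log2(0.242/0.857) = 1.3824

1.3824 bits


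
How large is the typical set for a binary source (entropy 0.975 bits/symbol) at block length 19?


log2|A_typical| = nH = 19 * 0.975 = 18.525, so |A_typical| ~ 2^18.525 = 3.772e+05

3.772e+05


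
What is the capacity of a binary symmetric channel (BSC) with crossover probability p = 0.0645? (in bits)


H(p) = -p*log2(p) - (1-p)*log2(1-p) = -0.0645*log2(0.0645) - 0.9355*log2(0.9355) = 0.255069 + 0.089986 = 0.3451. C = 1 - H(p) = 1 - 0.3451 = 0.6549

0.6549 bits


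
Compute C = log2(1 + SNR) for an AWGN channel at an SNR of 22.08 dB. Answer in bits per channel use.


SNR_linear = 10^(22.08/10) = 161.4359; C = log2(1 + SNR_linear) = log2(1 + 161.4359) = 7.3437

7.3437 bits/channel use


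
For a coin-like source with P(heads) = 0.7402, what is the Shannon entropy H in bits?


H = -p*log2(p) - (1-p)*log2(1-p). -0.7402*log2(0.7402) = 0.321256; -0.2598*log2(0.2598) = 0.505188. H = 0.321256 + 0.505188 = 0.8264

0.8264 bits


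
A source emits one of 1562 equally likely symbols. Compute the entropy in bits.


H = log2(n) = log2(1562) = 10.6092

10.6092 bits


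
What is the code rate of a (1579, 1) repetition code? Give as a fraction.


Rate = k/n = 1/1579

1/1579


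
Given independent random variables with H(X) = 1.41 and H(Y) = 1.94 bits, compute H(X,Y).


For independent variables, H(X,Y) = H(X) + H(Y) = 1.41 + 1.94 = 3.35

3.35 bits


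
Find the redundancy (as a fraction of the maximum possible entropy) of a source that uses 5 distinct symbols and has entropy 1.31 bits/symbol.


H_max = log2(K) = log2(5) = 2.3219 bits/symbol. Redundancy = 1 - H/H_max = 1 - 1.31/2.3219 = 1 - 0.5642 = 0.4358

0.4358


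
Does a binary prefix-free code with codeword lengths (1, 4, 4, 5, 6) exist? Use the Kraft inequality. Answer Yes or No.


Kraft sum = sum(2^(-l_i)) = 0.6719, need <= 1. Result: satisfied (a binary prefix-free code with these lengths exists)

Yes


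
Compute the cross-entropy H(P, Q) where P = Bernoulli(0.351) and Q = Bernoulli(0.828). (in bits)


H(P,Q) = -p*log2(q) - (1-p)*log2(1-q). -0.351*log2(0.828) = 0.095576; -0.649*log2(0.172) = 1.648148. H(P,Q) = 0.095576 + 1.648148 = 1.7437

1.7437 bits


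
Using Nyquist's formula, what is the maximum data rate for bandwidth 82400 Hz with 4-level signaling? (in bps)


Rate = 2 * B * log2(M) = 2 * 82400 * 2.0 = 329600.0

329600.0 bps


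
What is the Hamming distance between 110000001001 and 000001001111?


Count differing positions: ^ ^ . . . ^ . . . ^ ^ . = 5 differences

5


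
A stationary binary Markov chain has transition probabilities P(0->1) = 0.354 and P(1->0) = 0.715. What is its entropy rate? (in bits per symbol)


Stationary distribution: pi_0 = p10/(p01+p10) = 0.6688, pi_1 = 0.3312. Entropy rate H' = pi_0*H(p01) + pi_1*H(p10) = 0.6688*0.9376 + 0.3312*0.8622 = 0.9126

0.9126 bits/symbol


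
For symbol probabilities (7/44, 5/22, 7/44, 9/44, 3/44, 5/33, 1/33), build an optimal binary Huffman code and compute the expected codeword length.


Huffman construction (repeatedly merge the two least-probable nodes; each merge adds 1 bit to every symbol beneath it): 1/33 + 3/44 = 13/132; 13/132 + 5/33 = 1/4; 7/44 + 7/44 = 7/22; 9/44 + 5/22 = 19/44; 1/4 + 7/22 = 25/44; 19/44 + 25/44 = 1. Resulting codeword lengths (in the order the probabilities were given): (3, 2, 3, 2, 4, 3, 4). L_avg = sum(p_i * l_i) = 7/44*3 + 5/22*2 + 7/44*3 + 9/44*2 + 3/44*4 + 5/33*3 + 1/33*4 = 8/3 = 2.6667

2.6667 bits


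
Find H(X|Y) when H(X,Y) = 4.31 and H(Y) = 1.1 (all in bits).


H(X|Y) = H(X,Y) - H(Y) = 4.31 - 1.1 = 3.21

3.21 bits


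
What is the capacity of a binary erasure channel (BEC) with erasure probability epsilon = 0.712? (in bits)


C = 1 - epsilon = 1 - 0.712 = 0.288

0.288 bits


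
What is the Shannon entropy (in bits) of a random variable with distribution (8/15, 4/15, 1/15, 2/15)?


H = -sum(p_i * log2(p_i)). Terms: -(8/15)*log2(8/15) = 0.483675; -(4/15)*log2(4/15) = 0.508504; -(1/15)*log2(1/15) = 0.260459; -(2/15)*log2(2/15) = 0.387585. H = 0.483675 + 0.508504 + 0.260459 + 0.387585 = 1.6402

1.6402 bits


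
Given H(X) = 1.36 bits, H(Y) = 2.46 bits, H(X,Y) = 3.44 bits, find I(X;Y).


I(X;Y) = H(X) + H(Y) - H(X,Y) = 1.36 + 2.46 - 3.44 = 0.38

0.38 bits


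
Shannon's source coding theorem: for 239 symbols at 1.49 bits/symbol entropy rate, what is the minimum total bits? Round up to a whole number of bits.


Minimum bits >= n * H = 239 * 1.49 = 356.11, rounded up to a whole number of bits = 357

357 bits


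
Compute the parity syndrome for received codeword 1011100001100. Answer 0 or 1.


Syndrome = XOR of all bits = 1 XOR 0 XOR 1 XOR 1 XOR 1 XOR 0 XOR 0 XOR 0 XOR 0 XOR 1 XOR 1 XOR 0 XOR 0 = 0

0


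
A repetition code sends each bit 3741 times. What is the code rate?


Rate = k/n = 1/3741

1/3741


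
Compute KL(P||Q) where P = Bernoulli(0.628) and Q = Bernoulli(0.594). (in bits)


KL = p*log2(p/q) + (1-p)*log2((1-p)/(1-q)) = 0.628*log2(0.628/0.594) + 0.372*log2(0.372/0.406) = 0.0035

0.0035 bits


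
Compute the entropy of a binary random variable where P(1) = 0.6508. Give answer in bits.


H = -p*log2(p) - (1-p)*log2(1-p). -0.6508*log2(0.6508) = 0.403310; -0.3492*log2(0.3492) = 0.530042. H = 0.403310 + 0.530042 = 0.9334

0.9334 bits


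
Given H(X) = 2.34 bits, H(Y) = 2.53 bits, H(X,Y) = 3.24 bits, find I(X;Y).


I(X;Y) = H(X) + H(Y) - H(X,Y) = 2.34 + 2.53 - 3.24 = 1.63

1.63 bits


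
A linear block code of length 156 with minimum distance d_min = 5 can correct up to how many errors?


Correction capability = floor((d-1)/2) = floor((5-1)/2) = 2

2 errors


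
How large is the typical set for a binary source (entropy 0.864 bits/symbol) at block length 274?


log2|A_typical| = nH = 274 * 0.864 = 236.736, so |A_typical| ~ 2^236.736 = 1.839e+71

1.839e+71


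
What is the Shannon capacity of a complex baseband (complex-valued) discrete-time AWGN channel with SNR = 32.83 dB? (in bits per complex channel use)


SNR_linear = 10^(32.83/10) = 1918.6687; C = log2(1 + SNR_linear) = log2(1 + 1918.6687) = 10.9066

10.9066 bits/channel use


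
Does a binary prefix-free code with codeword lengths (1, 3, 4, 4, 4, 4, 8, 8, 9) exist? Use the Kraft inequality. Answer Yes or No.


Kraft sum = sum(2^(-l_i)) = 0.8848, need <= 1. Result: satisfied (a binary prefix-free code with these lengths exists)

Yes


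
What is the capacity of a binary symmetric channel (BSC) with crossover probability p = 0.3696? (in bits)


H(p) = -p*log2(p) - (1-p)*log2(1-p) = -0.3696*log2(0.3696) - 0.6304*log2(0.6304) = 0.530732 + 0.419632 = 0.9504. C = 1 - H(p) = 1 - 0.9504 = 0.0496

0.0496 bits


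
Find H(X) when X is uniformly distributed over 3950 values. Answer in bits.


H = log2(n) = log2(3950) = 11.9476

11.9476 bits


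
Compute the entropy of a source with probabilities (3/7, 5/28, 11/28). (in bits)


H = -sum(p_i * log2(p_i)). Terms: -(3/7)*log2(3/7) = 0.523882; -(5/28)*log2(5/28) = 0.443826; -(11/28)*log2(11/28) = 0.529541. H = 0.523882 + 0.443826 + 0.529541 = 1.4972

1.4972 bits


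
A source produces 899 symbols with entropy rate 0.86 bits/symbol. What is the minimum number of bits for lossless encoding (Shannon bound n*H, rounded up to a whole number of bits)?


Minimum bits >= n * H = 899 * 0.86 = 773.14, rounded up to a whole number of bits = 774

774 bits


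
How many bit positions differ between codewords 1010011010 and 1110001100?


Count differing positions: . ^ . . . ^ . ^ ^ . = 4 differences

4


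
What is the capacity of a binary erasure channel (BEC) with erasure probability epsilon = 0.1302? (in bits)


C = 1 - epsilon = 1 - 0.1302 = 0.8698

0.8698 bits


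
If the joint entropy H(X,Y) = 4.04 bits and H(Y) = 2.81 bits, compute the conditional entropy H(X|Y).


H(X|Y) = H(X,Y) - H(Y) = 4.04 - 2.81 = 1.23

1.23 bits


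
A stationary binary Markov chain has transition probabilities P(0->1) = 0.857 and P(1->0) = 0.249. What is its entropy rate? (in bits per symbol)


Stationary distribution: pi_0 = p10/(p01+p10) = 0.2251, pi_1 = 0.7749. Entropy rate H' = pi_0*H(p01) + pi_1*H(p10) = 0.2251*0.592 + 0.7749*0.8097 = 0.7607

0.7607 bits/symbol


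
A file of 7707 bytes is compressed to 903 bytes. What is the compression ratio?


Ratio = original / compressed = 7707 / 903 = 8.5349

8.5349


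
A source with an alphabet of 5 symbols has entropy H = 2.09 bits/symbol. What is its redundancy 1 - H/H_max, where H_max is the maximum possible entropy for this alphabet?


H_max = log2(K) = log2(5) = 2.3219 bits/symbol. Redundancy = 1 - H/H_max = 1 - 2.09/2.3219 = 1 - 0.9001 = 0.0999

0.0999


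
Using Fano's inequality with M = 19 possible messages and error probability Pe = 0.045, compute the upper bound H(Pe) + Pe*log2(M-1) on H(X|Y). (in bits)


H(Pe) = -Pe*log2(Pe) - (1-Pe)*log2(1-Pe) = -0.045*log2(0.045) - 0.955*log2(0.955) = 0.201327 + 0.063438 = 0.2648. Pe*log2(M-1) = 0.045*log2(18) = 0.187647. Bound = H(Pe) + Pe*log2(M-1) = 0.201327 + 0.063438 + 0.187647 = 0.4524

0.4524 bits


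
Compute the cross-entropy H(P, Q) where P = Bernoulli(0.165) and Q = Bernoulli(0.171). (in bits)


H(P,Q) = -p*log2(q) - (1-p)*log2(1-q). -0.165*log2(0.171) = 0.420409; -0.835*log2(0.829) = 0.225914. H(P,Q) = 0.420409 + 0.225914 = 0.6463

0.6463 bits


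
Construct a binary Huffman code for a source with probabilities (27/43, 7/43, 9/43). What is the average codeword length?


Huffman construction (repeatedly merge the two least-probable nodes; each merge adds 1 bit to every symbol beneath it): 7/43 + 9/43 = 16/43; 16/43 + 27/43 = 1. Resulting codeword lengths (in the order the probabilities were given): (1, 2, 2). L_avg = sum(p_i * l_i) = 27/43*1 + 7/43*2 + 9/43*2 = 59/43 = 1.3721

1.3721 bits


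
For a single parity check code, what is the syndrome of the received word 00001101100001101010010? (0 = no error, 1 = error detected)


Syndrome = XOR of all bits = 0 XOR 0 XOR 0 XOR 0 XOR 1 XOR 1 XOR 0 XOR 1 XOR 1 XOR 0 XOR 0 XOR 0 XOR 0 XOR 1 XOR 1 XOR 0 XOR 1 XOR 0 XOR 1 XOR 0 XOR 0 XOR 1 XOR 0 = 1

1


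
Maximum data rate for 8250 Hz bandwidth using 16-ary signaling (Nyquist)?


Rate = 2 * B * log2(M) = 2 * 8250 * 4.0 = 66000.0

66000.0 bps


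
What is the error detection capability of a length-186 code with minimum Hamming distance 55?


Detection capability = d_min - 1 = 55 - 1 = 54

54 errors


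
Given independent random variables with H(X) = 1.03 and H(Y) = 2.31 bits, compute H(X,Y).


For independent variables, H(X,Y) = H(X) + H(Y) = 1.03 + 2.31 = 3.34

3.34 bits


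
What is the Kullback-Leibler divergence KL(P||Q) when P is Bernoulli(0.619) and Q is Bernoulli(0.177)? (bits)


KL = p*log2(p/q) + (1-p)*log2((1-p)/(1-q)) = 0.619*log2(0.619/0.177) + 0.381*log2(0.381/0.823) = 0.6947

0.6947 bits


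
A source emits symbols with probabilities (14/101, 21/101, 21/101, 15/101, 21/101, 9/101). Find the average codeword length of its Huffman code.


Huffman construction (repeatedly merge the two least-probable nodes; each merge adds 1 bit to every symbol beneath it): 9/101 + 14/101 = 23/101; 15/101 + 21/101 = 36/101; 21/101 + 21/101 = 42/101; 23/101 + 36/101 = 59/101; 42/101 + 59/101 = 1. Resulting codeword lengths (in the order the probabilities were given): (3, 3, 2, 3, 2, 3). L_avg = sum(p_i * l_i) = 14/101*3 + 21/101*3 + 21/101*2 + 15/101*3 + 21/101*2 + 9/101*3 = 261/101 = 2.5842

2.5842 bits


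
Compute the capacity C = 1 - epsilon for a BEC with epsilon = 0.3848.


C = 1 - epsilon = 1 - 0.3848 = 0.6152

0.6152 bits


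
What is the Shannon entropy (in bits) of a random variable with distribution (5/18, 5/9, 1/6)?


H = -sum(p_i * log2(p_i)). Terms: -(5/18)*log2(5/18) = 0.513332; -(5/9)*log2(5/9) = 0.471109; -(1/6)*log2(1/6) = 0.430827. H = 0.513332 + 0.471109 + 0.430827 = 1.4153

1.4153 bits


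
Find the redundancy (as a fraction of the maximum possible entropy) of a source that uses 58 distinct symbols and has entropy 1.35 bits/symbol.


H_max = log2(K) = log2(58) = 5.858 bits/symbol. Redundancy = 1 - H/H_max = 1 - 1.35/5.858 = 1 - 0.2305 = 0.7695

0.7695


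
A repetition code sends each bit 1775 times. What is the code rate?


Rate = k/n = 1/1775

1/1775


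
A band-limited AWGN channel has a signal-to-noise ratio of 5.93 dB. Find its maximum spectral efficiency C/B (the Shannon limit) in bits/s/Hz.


SNR_linear = 10^(5.93/10) = 3.9174; C/B = log2(1 + SNR_linear) = log2(1 + 3.9174) = 2.2979

2.2979 bits/s/Hz


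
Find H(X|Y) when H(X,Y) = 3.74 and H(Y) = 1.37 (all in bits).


H(X|Y) = H(X,Y) - H(Y) = 3.74 - 1.37 = 2.37

2.37 bits


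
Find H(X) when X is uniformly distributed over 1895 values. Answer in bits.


H = log2(n) = log2(1895) = 10.888

10.888 bits


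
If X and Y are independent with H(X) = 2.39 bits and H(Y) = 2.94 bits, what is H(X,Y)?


For independent variables, H(X,Y) = H(X) + H(Y) = 2.39 + 2.94 = 5.33

5.33 bits


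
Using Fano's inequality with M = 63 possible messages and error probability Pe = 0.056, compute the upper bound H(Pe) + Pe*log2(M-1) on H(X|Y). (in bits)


H(Pe) = -Pe*log2(Pe) - (1-Pe)*log2(1-Pe) = -0.056*log2(0.056) - 0.944*log2(0.944) = 0.232872 + 0.078485 = 0.3114. Pe*log2(M-1) = 0.056*log2(62) = 0.333435. Bound = H(Pe) + Pe*log2(M-1) = 0.232872 + 0.078485 + 0.333435 = 0.6448

0.6448 bits


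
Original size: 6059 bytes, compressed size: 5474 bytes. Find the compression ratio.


Ratio = original / compressed = 6059 / 5474 = 1.1069

1.1069


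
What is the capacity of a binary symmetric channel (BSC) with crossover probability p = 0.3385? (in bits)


H(p) = -p*log2(p) - (1-p)*log2(1-p) = -0.3385*log2(0.3385) - 0.6615*log2(0.6615) = 0.528998 + 0.394378 = 0.9234. C = 1 - H(p) = 1 - 0.9234 = 0.0766

0.0766 bits


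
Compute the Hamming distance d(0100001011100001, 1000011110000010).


Count differing positions: ^ ^ . . . ^ . ^ . ^ ^ . . . ^ ^ = 8 differences

8


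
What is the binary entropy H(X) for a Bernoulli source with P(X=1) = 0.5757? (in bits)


H = -p*log2(p) - (1-p)*log2(1-p). -0.5757*log2(0.5757) = 0.458609; -0.4243*log2(0.4243) = 0.524793. H = 0.458609 + 0.524793 = 0.9834

0.9834 bits


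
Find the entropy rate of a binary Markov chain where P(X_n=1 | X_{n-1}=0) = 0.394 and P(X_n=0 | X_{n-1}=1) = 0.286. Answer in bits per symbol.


Stationary distribution: pi_0 = p10/(p01+p10) = 0.4206, pi_1 = 0.5794. Entropy rate H' = pi_0*H(p01) + pi_1*H(p10) = 0.4206*0.9673 + 0.5794*0.8635 = 0.9072

0.9072 bits/symbol


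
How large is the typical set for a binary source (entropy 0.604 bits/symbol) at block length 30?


log2|A_typical| = nH = 30 * 0.604 = 18.12, so |A_typical| ~ 2^18.12 = 2.849e+05

2.849e+05


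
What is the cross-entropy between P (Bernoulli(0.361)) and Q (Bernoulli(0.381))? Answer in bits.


H(P,Q) = -p*log2(q) - (1-p)*log2(1-q). -0.361*log2(0.381) = 0.502561; -0.639*log2(0.619) = 0.442181. H(P,Q) = 0.502561 + 0.442181 = 0.9447

0.9447 bits


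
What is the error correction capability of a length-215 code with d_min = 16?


Correction capability = floor((d-1)/2) = floor((16-1)/2) = 7

7 errors


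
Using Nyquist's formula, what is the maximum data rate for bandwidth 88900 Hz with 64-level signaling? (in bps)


Rate = 2 * B * log2(M) = 2 * 88900 * 6.0 = 1066800.0

1066800.0 bps


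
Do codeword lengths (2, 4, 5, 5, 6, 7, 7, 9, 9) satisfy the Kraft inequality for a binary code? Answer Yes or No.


Kraft sum = sum(2^(-l_i)) = 0.4102, need <= 1. Result: satisfied (a binary prefix-free code with these lengths exists)

Yes


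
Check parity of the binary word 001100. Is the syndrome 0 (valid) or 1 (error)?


Syndrome = XOR of all bits = 0 XOR 0 XOR 1 XOR 1 XOR 0 XOR 0 = 0

0


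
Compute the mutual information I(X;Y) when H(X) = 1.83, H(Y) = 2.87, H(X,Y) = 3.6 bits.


I(X;Y) = H(X) + H(Y) - H(X,Y) = 1.83 + 2.87 - 3.6 = 1.1

1.1 bits


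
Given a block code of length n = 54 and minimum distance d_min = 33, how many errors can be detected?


Detection capability = d_min - 1 = 33 - 1 = 32

32 errors


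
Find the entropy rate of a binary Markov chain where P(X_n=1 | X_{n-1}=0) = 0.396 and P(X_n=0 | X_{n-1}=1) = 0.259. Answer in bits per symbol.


Stationary distribution: pi_0 = p10/(p01+p10) = 0.3954, pi_1 = 0.6046. Entropy rate H' = pi_0*H(p01) + pi_1*H(p10) = 0.3954*0.9686 + 0.6046*0.8252 = 0.8819

0.8819 bits/symbol


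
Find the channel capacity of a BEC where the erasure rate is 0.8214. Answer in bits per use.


C = 1 - epsilon = 1 - 0.8214 = 0.1786

0.1786 bits


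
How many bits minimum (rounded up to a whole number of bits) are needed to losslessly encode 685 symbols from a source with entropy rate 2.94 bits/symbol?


Minimum bits >= n * H = 685 * 2.94 = 2013.9, rounded up to a whole number of bits = 2014

2014 bits


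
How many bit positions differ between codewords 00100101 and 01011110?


Count differing positions: . ^ ^ ^ ^ . ^ ^ = 6 differences

6


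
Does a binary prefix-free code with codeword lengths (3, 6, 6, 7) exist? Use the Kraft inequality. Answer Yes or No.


Kraft sum = sum(2^(-l_i)) = 0.1641, need <= 1. Result: satisfied (a binary prefix-free code with these lengths exists)

Yes


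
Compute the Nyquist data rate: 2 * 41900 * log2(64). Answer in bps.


Rate = 2 * B * log2(M) = 2 * 41900 * 6.0 = 502800.0

502800.0 bps


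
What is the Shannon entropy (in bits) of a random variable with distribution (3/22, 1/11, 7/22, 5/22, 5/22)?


H = -sum(p_i * log2(p_i)). Terms: -(3/22)*log2(3/22) = 0.391973; -(1/11)*log2(1/11) = 0.314494; -(7/22)*log2(7/22) = 0.525661; -(5/22)*log2(5/22) = 0.485796; -(5/22)*log2(5/22) = 0.485796. H = 0.391973 + 0.314494 + 0.525661 + 0.485796 + 0.485796 = 2.2037

2.2037 bits


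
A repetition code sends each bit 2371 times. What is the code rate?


Rate = k/n = 1/2371

1/2371


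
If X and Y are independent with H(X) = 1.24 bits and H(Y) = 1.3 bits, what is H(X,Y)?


For independent variables, H(X,Y) = H(X) + H(Y) = 1.24 + 1.3 = 2.54

2.54 bits


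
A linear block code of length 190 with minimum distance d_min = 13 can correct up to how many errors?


Correction capability = floor((d-1)/2) = floor((13-1)/2) = 6

6 errors


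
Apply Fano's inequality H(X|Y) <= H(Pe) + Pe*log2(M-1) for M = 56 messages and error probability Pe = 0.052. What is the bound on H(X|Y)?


H(Pe) = -Pe*log2(Pe) - (1-Pe)*log2(1-Pe) = -0.052*log2(0.052) - 0.948*log2(0.948) = 0.221798 + 0.073035 = 0.2948. Pe*log2(M-1) = 0.052*log2(55) = 0.300631. Bound = H(Pe) + Pe*log2(M-1) = 0.221798 + 0.073035 + 0.300631 = 0.5955

0.5955 bits


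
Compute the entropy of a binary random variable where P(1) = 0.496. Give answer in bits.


H = -p*log2(p) - (1-p)*log2(1-p). -0.496*log2(0.496) = 0.501748; -0.504*log2(0.504) = 0.498206. H = 0.501748 + 0.498206 = 1.0

1.0 bits


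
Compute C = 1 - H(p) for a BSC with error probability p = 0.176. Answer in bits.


H(p) = -p*log2(p) - (1-p)*log2(1-p) = -0.176*log2(0.176) - 0.824*log2(0.824) = 0.441118 + 0.230130 = 0.6712. C = 1 - H(p) = 1 - 0.6712 = 0.3288

0.3288 bits


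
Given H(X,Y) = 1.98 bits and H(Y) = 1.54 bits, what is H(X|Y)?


H(X|Y) = H(X,Y) - H(Y) = 1.98 - 1.54 = 0.44

0.44 bits


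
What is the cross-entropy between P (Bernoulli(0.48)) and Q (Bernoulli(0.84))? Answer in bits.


H(P,Q) = -p*log2(q) - (1-p)*log2(1-q). -0.48*log2(0.84) = 0.120739; -0.52*log2(0.16) = 1.374805. H(P,Q) = 0.120739 + 1.374805 = 1.4955

1.4955 bits


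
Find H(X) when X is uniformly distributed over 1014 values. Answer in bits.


H = log2(n) = log2(1014) = 9.9858

9.9858 bits


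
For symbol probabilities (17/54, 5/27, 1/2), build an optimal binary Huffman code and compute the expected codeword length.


Huffman construction (repeatedly merge the two least-probable nodes; each merge adds 1 bit to every symbol beneath it): 5/27 + 17/54 = 1/2; 1/2 + 1/2 = 1. Resulting codeword lengths (in the order the probabilities were given): (2, 2, 1). L_avg = sum(p_i * l_i) = 17/54*2 + 5/27*2 + 1/2*1 = 3/2 = 1.5

1.5 bits


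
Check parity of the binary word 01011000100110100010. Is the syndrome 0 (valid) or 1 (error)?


Syndrome = XOR of all bits = 0 XOR 1 XOR 0 XOR 1 XOR 1 XOR 0 XOR 0 XOR 0 XOR 1 XOR 0 XOR 0 XOR 1 XOR 1 XOR 0 XOR 1 XOR 0 XOR 0 XOR 0 XOR 1 XOR 0 = 0

0


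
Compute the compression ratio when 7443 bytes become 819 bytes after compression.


Ratio = original / compressed = 7443 / 819 = 9.0879

9.0879


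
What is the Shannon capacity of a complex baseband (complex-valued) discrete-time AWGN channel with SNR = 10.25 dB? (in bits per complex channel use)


SNR_linear = 10^(10.25/10) = 10.5925; C = log2(1 + SNR_linear) = log2(1 + 10.5925) = 3.5351

3.5351 bits/channel use


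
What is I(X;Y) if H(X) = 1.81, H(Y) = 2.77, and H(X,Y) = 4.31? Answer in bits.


I(X;Y) = H(X) + H(Y) - H(X,Y) = 1.81 + 2.77 - 4.31 = 0.27

0.27 bits


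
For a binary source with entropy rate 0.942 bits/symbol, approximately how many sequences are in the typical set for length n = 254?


log2|A_typical| = nH = 254 * 0.942 = 239.268, so |A_typical| ~ 2^239.268 = 1.064e+72

1.064e+72


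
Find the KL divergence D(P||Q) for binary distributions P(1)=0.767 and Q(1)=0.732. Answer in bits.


KL = p*log2(p/q) + (1-p)*log2((1-p)/(1-q)) = 0.767*log2(0.767/0.732) + 0.233*log2(0.233/0.268) = 0.0046

0.0046 bits


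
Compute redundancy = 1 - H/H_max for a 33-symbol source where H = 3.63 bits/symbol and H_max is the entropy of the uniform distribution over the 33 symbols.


H_max = log2(K) = log2(33) = 5.0444 bits/symbol. Redundancy = 1 - H/H_max = 1 - 3.63/5.0444 = 1 - 0.7196 = 0.2804

0.2804


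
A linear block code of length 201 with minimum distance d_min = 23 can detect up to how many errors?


Detection capability = d_min - 1 = 23 - 1 = 22

22 errors


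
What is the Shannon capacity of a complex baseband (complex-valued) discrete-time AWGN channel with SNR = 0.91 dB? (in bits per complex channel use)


SNR_linear = 10^(0.91/10) = 1.2331; C = log2(1 + SNR_linear) = log2(1 + 1.2331) = 1.1591

1.1591 bits/channel use


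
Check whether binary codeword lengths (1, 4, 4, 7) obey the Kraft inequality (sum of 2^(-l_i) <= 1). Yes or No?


Kraft sum = sum(2^(-l_i)) = 0.6328, need <= 1. Result: satisfied (a binary prefix-free code with these lengths exists)

Yes


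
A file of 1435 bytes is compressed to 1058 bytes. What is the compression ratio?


Ratio = original / compressed = 1435 / 1058 = 1.3563

1.3563


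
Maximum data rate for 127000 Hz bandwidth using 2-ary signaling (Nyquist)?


Rate = 2 * B * log2(M) = 2 * 127000 * 1.0 = 254000.0

254000.0 bps


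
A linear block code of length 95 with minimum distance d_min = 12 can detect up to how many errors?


Detection capability = d_min - 1 = 12 - 1 = 11

11 errors


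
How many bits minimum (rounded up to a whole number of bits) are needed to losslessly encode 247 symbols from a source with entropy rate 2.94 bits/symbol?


Minimum bits >= n * H = 247 * 2.94 = 726.18, rounded up to a whole number of bits = 727

727 bits


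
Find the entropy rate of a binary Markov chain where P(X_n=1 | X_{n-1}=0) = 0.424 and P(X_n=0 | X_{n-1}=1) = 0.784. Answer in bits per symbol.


Stationary distribution: pi_0 = p10/(p01+p10) = 0.649, pi_1 = 0.351. Entropy rate H' = pi_0*H(p01) + pi_1*H(p10) = 0.649*0.9833 + 0.351*0.7528 = 0.9024

0.9024 bits/symbol


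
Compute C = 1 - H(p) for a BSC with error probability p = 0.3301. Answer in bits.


H(p) = -p*log2(p) - (1-p)*log2(1-p) = -0.3301*log2(0.3301) - 0.6699*log2(0.6699) = 0.527838 + 0.387190 = 0.915. C = 1 - H(p) = 1 - 0.915 = 0.085

0.085 bits


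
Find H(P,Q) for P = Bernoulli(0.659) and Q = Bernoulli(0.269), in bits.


H(P,Q) = -p*log2(q) - (1-p)*log2(1-q). -0.659*log2(0.269) = 1.248358; -0.341*log2(0.731) = 0.154151. H(P,Q) = 1.248358 + 0.154151 = 1.4025

1.4025 bits


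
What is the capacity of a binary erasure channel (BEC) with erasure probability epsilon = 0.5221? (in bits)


C = 1 - epsilon = 1 - 0.5221 = 0.4779

0.4779 bits


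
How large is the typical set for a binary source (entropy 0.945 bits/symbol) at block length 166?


log2|A_typical| = nH = 166 * 0.945 = 156.87, so |A_typical| ~ 2^156.87 = 1.669e+47

1.669e+47


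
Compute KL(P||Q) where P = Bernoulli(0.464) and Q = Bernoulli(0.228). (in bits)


KL = p*log2(p/q) + (1-p)*log2((1-p)/(1-q)) = 0.464*log2(0.464/0.228) + 0.536*log2(0.536/0.772) = 0.1935

0.1935 bits


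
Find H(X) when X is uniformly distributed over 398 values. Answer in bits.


H = log2(n) = log2(398) = 8.6366

8.6366 bits


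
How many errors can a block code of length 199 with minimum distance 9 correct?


Correction capability = floor((d-1)/2) = floor((9-1)/2) = 4

4 errors


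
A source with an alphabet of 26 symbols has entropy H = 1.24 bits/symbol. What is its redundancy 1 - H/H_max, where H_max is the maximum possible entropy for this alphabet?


H_max = log2(K) = log2(26) = 4.7004 bits/symbol. Redundancy = 1 - H/H_max = 1 - 1.24/4.7004 = 1 - 0.2638 = 0.7362

0.7362


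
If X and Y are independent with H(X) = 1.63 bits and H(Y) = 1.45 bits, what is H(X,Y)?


For independent variables, H(X,Y) = H(X) + H(Y) = 1.63 + 1.45 = 3.08

3.08 bits


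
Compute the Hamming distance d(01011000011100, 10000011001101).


Count differing positions: ^ ^ . ^ ^ . ^ ^ . ^ . . . ^ = 8 differences

8


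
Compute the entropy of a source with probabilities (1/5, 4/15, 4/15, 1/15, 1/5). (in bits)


H = -sum(p_i * log2(p_i)). Terms: -(1/5)*log2(1/5) = 0.464386; -(4/15)*log2(4/15) = 0.508504; -(4/15)*log2(4/15) = 0.508504; -(1/15)*log2(1/15) = 0.260459; -(1/5)*log2(1/5) = 0.464386. H = 0.464386 + 0.508504 + 0.508504 + 0.260459 + 0.464386 = 2.2062

2.2062 bits


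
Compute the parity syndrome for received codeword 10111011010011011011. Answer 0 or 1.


Syndrome = XOR of all bits = 1 XOR 0 XOR 1 XOR 1 XOR 1 XOR 0 XOR 1 XOR 1 XOR 0 XOR 1 XOR 0 XOR 0 XOR 1 XOR 1 XOR 0 XOR 1 XOR 1 XOR 0 XOR 1 XOR 1 = 1

1


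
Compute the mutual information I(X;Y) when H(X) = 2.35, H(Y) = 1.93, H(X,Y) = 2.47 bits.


I(X;Y) = H(X) + H(Y) - H(X,Y) = 2.35 + 1.93 - 2.47 = 1.81

1.81 bits


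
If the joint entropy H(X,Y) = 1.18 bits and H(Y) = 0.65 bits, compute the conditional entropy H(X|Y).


H(X|Y) = H(X,Y) - H(Y) = 1.18 - 0.65 = 0.53

0.53 bits


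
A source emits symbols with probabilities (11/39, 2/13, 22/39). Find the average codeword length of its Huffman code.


Huffman construction (repeatedly merge the two least-probable nodes; each merge adds 1 bit to every symbol beneath it): 2/13 + 11/39 = 17/39; 17/39 + 22/39 = 1. Resulting codeword lengths (in the order the probabilities were given): (2, 2, 1). L_avg = sum(p_i * l_i) = 11/39*2 + 2/13*2 + 22/39*1 = 56/39 = 1.4359

1.4359 bits


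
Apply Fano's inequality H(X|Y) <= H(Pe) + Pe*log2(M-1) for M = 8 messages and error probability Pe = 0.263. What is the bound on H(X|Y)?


H(Pe) = -Pe*log2(Pe) - (1-Pe)*log2(1-Pe) = -0.263*log2(0.263) - 0.737*log2(0.737) = 0.506766 + 0.324474 = 0.8312. Pe*log2(M-1) = 0.263*log2(7) = 0.738334. Bound = H(Pe) + Pe*log2(M-1) = 0.506766 + 0.324474 + 0.738334 = 1.5696

1.5696 bits


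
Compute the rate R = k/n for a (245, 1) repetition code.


Rate = k/n = 1/245

1/245


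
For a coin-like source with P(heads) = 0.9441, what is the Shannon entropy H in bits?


H = -p*log2(p) - (1-p)*log2(1-p). -0.9441*log2(0.9441) = 0.078349; -0.0559*log2(0.0559) = 0.232600. H = 0.078349 + 0.232600 = 0.3109

0.3109 bits


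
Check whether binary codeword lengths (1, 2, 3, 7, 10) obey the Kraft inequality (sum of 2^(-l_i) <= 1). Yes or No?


Kraft sum = sum(2^(-l_i)) = 0.8838, need <= 1. Result: satisfied (a binary prefix-free code with these lengths exists)

Yes


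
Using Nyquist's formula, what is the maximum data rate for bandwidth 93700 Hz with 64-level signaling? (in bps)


Rate = 2 * B * log2(M) = 2 * 93700 * 6.0 = 1124400.0

1124400.0 bps


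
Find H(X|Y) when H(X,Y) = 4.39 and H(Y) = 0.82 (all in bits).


H(X|Y) = H(X,Y) - H(Y) = 4.39 - 0.82 = 3.57

3.57 bits


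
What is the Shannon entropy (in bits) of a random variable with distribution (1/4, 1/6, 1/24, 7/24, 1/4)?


H = -sum(p_i * log2(p_i)). Terms: -(1/4)*log2(1/4) = 0.500000; -(1/6)*log2(1/6) = 0.430827; -(1/24)*log2(1/24) = 0.191040; -(7/24)*log2(7/24) = 0.518469; -(1/4)*log2(1/4) = 0.500000. H = 0.500000 + 0.430827 + 0.191040 + 0.518469 + 0.500000 = 2.1403

2.1403 bits


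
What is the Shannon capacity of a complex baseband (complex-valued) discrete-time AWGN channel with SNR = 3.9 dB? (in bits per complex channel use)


SNR_linear = 10^(3.9/10) = 2.4547; C = log2(1 + SNR_linear) = log2(1 + 2.4547) = 1.7886

1.7886 bits/channel use


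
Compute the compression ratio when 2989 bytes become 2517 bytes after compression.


Ratio = original / compressed = 2989 / 2517 = 1.1875

1.1875


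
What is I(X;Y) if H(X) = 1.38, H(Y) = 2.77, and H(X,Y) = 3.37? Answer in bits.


I(X;Y) = H(X) + H(Y) - H(X,Y) = 1.38 + 2.77 - 3.37 = 0.78

0.78 bits


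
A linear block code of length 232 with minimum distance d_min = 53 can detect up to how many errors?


Detection capability = d_min - 1 = 53 - 1 = 52

52 errors


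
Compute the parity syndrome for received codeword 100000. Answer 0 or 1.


Syndrome = XOR of all bits = 1 XOR 0 XOR 0 XOR 0 XOR 0 XOR 0 = 1

1


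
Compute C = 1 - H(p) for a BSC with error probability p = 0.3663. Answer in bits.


H(p) = -p*log2(p) - (1-p)*log2(1-p) = -0.3663*log2(0.3663) - 0.6337*log2(0.6337) = 0.530733 + 0.417056 = 0.9478. C = 1 - H(p) = 1 - 0.9478 = 0.0522

0.0522 bits


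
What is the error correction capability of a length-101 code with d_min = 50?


Correction capability = floor((d-1)/2) = floor((50-1)/2) = 24

24 errors


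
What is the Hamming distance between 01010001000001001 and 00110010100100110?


Count differing positions: . ^ ^ . . . ^ ^ ^ . . ^ . ^ ^ ^ ^ = 10 differences

10


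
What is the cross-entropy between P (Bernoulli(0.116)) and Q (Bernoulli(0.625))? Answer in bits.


H(P,Q) = -p*log2(q) - (1-p)*log2(1-q). -0.116*log2(0.625) = 0.078656; -0.884*log2(0.375) = 1.250893. H(P,Q) = 0.078656 + 1.250893 = 1.3295

1.3295 bits


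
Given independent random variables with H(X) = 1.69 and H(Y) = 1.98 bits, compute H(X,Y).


For independent variables, H(X,Y) = H(X) + H(Y) = 1.69 + 1.98 = 3.67

3.67 bits


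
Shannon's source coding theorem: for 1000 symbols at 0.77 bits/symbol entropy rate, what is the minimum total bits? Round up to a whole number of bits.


Minimum bits >= n * H = 1000 * 0.77 = 770.0, rounded up to a whole number of bits = 770

770 bits


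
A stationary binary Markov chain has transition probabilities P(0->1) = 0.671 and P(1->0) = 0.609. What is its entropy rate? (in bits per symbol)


Stationary distribution: pi_0 = p10/(p01+p10) = 0.4758, pi_1 = 0.5242. Entropy rate H' = pi_0*H(p01) + pi_1*H(p10) = 0.4758*0.9139 + 0.5242*0.9654 = 0.9409

0.9409 bits/symbol


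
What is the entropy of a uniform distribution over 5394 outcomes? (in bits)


H = log2(n) = log2(5394) = 12.3971

12.3971 bits


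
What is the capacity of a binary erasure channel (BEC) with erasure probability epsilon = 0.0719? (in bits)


C = 1 - epsilon = 1 - 0.0719 = 0.9281

0.9281 bits


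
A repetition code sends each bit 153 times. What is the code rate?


Rate = k/n = 1/153

1/153


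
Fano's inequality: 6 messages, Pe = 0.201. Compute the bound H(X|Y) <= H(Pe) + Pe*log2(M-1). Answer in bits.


H(Pe) = -Pe*log2(Pe) - (1-Pe)*log2(1-Pe) = -0.201*log2(0.201) - 0.799*log2(0.799) = 0.465261 + 0.258662 = 0.7239. Pe*log2(M-1) = 0.201*log2(5) = 0.466708. Bound = H(Pe) + Pe*log2(M-1) = 0.465261 + 0.258662 + 0.466708 = 1.1906

1.1906 bits


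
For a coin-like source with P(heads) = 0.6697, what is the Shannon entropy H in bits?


H = -p*log2(p) - (1-p)*log2(1-p). -0.6697*log2(0.6697) = 0.387363; -0.3303*log2(0.3303) = 0.527869. H = 0.387363 + 0.527869 = 0.9152

0.9152 bits


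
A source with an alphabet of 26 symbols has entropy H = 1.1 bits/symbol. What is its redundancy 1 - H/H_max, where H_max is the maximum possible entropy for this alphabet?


H_max = log2(K) = log2(26) = 4.7004 bits/symbol. Redundancy = 1 - H/H_max = 1 - 1.1/4.7004 = 1 - 0.234 = 0.766

0.766


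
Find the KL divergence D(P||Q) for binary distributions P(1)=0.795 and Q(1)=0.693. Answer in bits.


KL = p*log2(p/q) + (1-p)*log2((1-p)/(1-q)) = 0.795*log2(0.795/0.693) + 0.205*log2(0.205/0.307) = 0.0381

0.0381 bits


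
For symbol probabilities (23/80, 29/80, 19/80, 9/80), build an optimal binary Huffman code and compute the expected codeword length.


Huffman construction (repeatedly merge the two least-probable nodes; each merge adds 1 bit to every symbol beneath it): 9/80 + 19/80 = 7/20; 23/80 + 7/20 = 51/80; 29/80 + 51/80 = 1. Resulting codeword lengths (in the order the probabilities were given): (2, 1, 3, 3). L_avg = sum(p_i * l_i) = 23/80*2 + 29/80*1 + 19/80*3 + 9/80*3 = 159/80 = 1.9875

1.9875 bits


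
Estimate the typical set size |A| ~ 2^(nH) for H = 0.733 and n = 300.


log2|A_typical| = nH = 300 * 0.733 = 219.9, so |A_typical| ~ 2^219.9 = 1.572e+66

1.572e+66


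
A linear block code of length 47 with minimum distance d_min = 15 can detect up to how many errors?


Detection capability = d_min - 1 = 15 - 1 = 14

14 errors


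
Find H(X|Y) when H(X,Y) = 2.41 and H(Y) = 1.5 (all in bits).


H(X|Y) = H(X,Y) - H(Y) = 2.41 - 1.5 = 0.91

0.91 bits


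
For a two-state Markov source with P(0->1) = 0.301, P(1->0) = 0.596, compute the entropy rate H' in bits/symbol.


Stationary distribution: pi_0 = p10/(p01+p10) = 0.6644, pi_1 = 0.3356. Entropy rate H' = pi_0*H(p01) + pi_1*H(p10) = 0.6644*0.8825 + 0.3356*0.9732 = 0.913

0.913 bits/symbol


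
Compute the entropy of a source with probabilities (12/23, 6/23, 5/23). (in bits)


H = -sum(p_i * log2(p_i)). Terms: -(12/23)*log2(12/23) = 0.489704; -(6/23)*log2(6/23) = 0.505722; -(5/23)*log2(5/23) = 0.478616. H = 0.489704 + 0.505722 + 0.478616 = 1.474

1.474 bits


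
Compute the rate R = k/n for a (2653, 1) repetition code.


Rate = k/n = 1/2653

1/2653


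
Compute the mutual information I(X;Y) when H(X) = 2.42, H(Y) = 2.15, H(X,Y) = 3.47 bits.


I(X;Y) = H(X) + H(Y) - H(X,Y) = 2.42 + 2.15 - 3.47 = 1.1

1.1 bits
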